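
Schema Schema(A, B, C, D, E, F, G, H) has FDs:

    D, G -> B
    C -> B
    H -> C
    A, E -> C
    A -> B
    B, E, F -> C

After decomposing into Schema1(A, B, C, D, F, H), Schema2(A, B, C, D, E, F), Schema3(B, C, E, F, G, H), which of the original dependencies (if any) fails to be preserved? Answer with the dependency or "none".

Check D, G → B: no single fragment contains all of {B, D, G}, and the restricted closure of {D, G} across the fragments never reaches {B}.
C → B is preserved.
H → C is preserved.
A, E → C is preserved.
A → B is preserved.
B, E, F → C is preserved.

D, G -> B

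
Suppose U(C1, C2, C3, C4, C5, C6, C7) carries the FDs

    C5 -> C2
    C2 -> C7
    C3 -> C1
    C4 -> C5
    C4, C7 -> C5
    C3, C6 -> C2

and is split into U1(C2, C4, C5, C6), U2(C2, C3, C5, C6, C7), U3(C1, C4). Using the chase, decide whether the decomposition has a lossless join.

No

Chase test. Columns are C1, C2, C3, C4, C5, C6, C7; row i has aⱼ where attribute j ∈ Ui, else bᵢⱼ.
Initial tableau (one row per fragment):
  row 1: b11 a2 b13 a4 a5 a6 b17
  row 2: b21 a2 a3 b24 a5 a6 a7
  row 3: a1 b32 b33 a4 b35 b36 b37
Rows 1 and 2 agree on C2; apply C2→C7 and equate their C7 entries.
Rows 1 and 3 agree on C4; apply C4→C5 and equate their C5 entries.
Rows 1 and 3 agree on C5; apply C5→C2 and equate their C2 entries.
Rows 1 and 3 agree on C2; apply C2→C7 and equate their C7 entries.
No row becomes fully distinguished — the join is lossy.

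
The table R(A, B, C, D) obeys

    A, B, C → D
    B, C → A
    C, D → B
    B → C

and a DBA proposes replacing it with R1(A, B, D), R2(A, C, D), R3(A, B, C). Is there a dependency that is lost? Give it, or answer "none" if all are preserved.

Check C, D → B: no single fragment contains all of {B, C, D}, and the restricted closure of {C, D} across the fragments never reaches {B}.
A, B, C → D is preserved.
B, C → A is preserved.
B → C is preserved.

C, D → B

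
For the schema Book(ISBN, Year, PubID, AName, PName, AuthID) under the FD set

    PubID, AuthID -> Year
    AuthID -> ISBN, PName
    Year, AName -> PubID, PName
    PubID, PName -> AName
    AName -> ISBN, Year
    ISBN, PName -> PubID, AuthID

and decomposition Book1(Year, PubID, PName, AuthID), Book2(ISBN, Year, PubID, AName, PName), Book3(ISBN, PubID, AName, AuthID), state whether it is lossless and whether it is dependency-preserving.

lossless and dependency-preserving

Lossless test (chase): Rows 1 and 3 agree on PubID, AuthID; apply PubID, AuthID→Year and equate their Year entries. Rows 1 and 3 agree on AuthID; apply AuthID→ISBN, PName and equate their ISBN, PName entries. Rows 1 and 2 agree on PubID, PName; apply PubID, PName→AName and equate their AName entries. Rows 1 and 2 agree on ISBN, PName; apply ISBN, PName→PubID, AuthID and equate their PubID, AuthID entries. Row 1 is now all distinguished symbols — the join is lossless.
Dependency preservation: AuthID → ISBN, PName; ISBN, PName → PubID, AuthID are not contained in any single fragment, but the restricted closure of each left-hand side across the fragments still reaches the right-hand side; the remaining FDs each lie inside some fragment. All dependencies are preserved.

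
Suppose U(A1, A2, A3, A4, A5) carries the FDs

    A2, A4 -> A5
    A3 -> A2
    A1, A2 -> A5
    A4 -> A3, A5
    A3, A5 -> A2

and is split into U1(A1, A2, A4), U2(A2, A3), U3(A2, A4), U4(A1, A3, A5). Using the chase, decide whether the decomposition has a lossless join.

No

Chase test. Columns are A1, A2, A3, A4, A5; row i has aⱼ where attribute j ∈ Ui, else bᵢⱼ.
Initial tableau (one row per fragment):
  row 1: a1 a2 b13 a4 b15
  row 2: b21 a2 a3 b24 b25
  row 3: b31 a2 b33 a4 b35
  row 4: a1 b42 a3 b44 a5
Rows 1 and 3 agree on A2, A4; apply A2, A4→A5 and equate their A5 entries.
Rows 2 and 4 agree on A3; apply A3→A2 and equate their A2 entries.
Rows 1 and 4 agree on A1, A2; apply A1, A2→A5 and equate their A5 entries.
Rows 1 and 3 agree on A4; apply A4→A3, A5 and equate their A3, A5 entries.
No row becomes fully distinguished — the join is lossy.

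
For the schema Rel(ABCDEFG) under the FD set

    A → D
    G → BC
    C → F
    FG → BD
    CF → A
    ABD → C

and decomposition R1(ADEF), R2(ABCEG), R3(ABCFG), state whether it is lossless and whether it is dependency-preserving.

lossless and dependency-preserving

Lossless test (chase): Rows 1 and 2 agree on A; apply A→D and equate their D entries. Rows 1 and 3 agree on A; apply A→D and equate their D entries. Rows 2 and 3 agree on C; apply C→F and equate their F entries. Row 2 is now all distinguished symbols — the join is lossless.
Dependency preservation: FG → BD; ABD → C are not contained in any single fragment, but the restricted closure of each left-hand side across the fragments still reaches the right-hand side; the remaining FDs each lie inside some fragment. All dependencies are preserved.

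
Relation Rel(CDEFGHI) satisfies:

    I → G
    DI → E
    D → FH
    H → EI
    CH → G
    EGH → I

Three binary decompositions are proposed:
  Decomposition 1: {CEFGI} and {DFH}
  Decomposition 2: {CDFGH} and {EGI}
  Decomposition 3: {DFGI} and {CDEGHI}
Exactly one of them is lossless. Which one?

Decomposition 3

Decomposition 1: common = {F}, closure = {F} → lossy.
Decomposition 2: common = {G}, closure = {G} → lossy.
Decomposition 3: common = {DGI}, closure = {DEFGHI} → lossless.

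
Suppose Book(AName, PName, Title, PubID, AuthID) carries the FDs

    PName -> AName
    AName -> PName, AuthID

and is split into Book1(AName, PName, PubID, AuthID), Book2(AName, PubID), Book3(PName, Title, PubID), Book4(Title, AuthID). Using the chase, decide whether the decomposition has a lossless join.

Yes

Chase test. Columns are AName, PName, Title, PubID, AuthID; row i has aⱼ where attribute j ∈ Booki, else bᵢⱼ.
Initial tableau (one row per fragment):
  row 1: a1 a2 b13 a4 a5
  row 2: a1 b22 b23 a4 b25
  row 3: b31 a2 a3 a4 b35
  row 4: b41 b42 a3 b44 a5
Rows 1 and 3 agree on PName; apply PName→AName and equate their AName entries.
Rows 1 and 2 agree on AName; apply AName→PName, AuthID and equate their PName, AuthID entries.
Rows 1 and 3 agree on AName; apply AName→PName, AuthID and equate their PName, AuthID entries.
Row 3 is now all distinguished symbols — the join is lossless.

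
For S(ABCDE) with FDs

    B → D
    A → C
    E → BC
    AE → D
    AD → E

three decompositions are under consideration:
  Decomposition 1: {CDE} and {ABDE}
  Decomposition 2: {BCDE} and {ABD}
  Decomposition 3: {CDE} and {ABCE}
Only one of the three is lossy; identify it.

Decomposition 1: common = {DE}, closure = {BCDE} → lossless.
Decomposition 2: common = {BD}, closure = {BD} → lossy.
Decomposition 3: common = {CE}, closure = {BCDE} → lossless.

Decomposition 2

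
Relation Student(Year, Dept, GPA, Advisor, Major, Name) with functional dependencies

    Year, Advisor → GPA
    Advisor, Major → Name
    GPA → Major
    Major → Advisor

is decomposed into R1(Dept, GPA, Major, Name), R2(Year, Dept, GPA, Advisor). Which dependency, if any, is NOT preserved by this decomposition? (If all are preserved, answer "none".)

Check Major → Advisor: no single fragment contains all of {Advisor, Major}, and the restricted closure of {Major} across the fragments never reaches {Advisor}.
Year, Advisor → GPA is preserved.
Advisor, Major → Name is preserved.
GPA → Major is preserved.

Major → Advisor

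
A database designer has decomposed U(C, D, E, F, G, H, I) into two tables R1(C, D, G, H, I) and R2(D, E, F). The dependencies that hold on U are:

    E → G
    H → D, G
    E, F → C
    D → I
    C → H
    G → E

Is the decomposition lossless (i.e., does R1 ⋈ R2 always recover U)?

Common attributes: R1 ∩ R2 = {D}.
Closure of {D}: D → I applies, adding I. So (D)⁺ = {D, I}.
The closure contains neither all of R1 = {C, D, G, H, I} nor all of R2 = {D, E, F}, so the common attributes are not a superkey of either fragment. The join is lossy.

No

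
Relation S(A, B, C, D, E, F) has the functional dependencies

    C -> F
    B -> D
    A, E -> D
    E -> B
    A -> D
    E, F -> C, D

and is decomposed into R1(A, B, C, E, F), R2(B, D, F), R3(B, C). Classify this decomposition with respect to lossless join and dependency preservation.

Lossless test (chase): Rows 1 and 3 agree on C; apply C→F and equate their F entries. Rows 1 and 2 agree on B; apply B→D and equate their D entries. Rows 1 and 3 agree on B; apply B→D and equate their D entries. Row 1 is now all distinguished symbols — the join is lossless.
Dependency preservation: the restricted closure of {A} across the fragments never reaches {D}, so A → D cannot be enforced without a join — not preserved.

lossless but not dependency-preserving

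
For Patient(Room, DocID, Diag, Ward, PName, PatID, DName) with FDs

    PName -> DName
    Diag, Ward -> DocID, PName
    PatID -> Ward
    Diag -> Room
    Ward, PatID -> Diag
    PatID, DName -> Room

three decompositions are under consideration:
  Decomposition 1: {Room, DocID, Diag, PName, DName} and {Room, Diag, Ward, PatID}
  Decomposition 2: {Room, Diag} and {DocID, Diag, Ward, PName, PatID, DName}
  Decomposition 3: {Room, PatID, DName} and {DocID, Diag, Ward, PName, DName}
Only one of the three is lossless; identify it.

Decomposition 1: common = {Room, Diag}, closure = {Room, Diag} → lossy.
Decomposition 2: common = {Diag}, closure = {Room, Diag} → lossless.
Decomposition 3: common = {DName}, closure = {DName} → lossy.

Decomposition 2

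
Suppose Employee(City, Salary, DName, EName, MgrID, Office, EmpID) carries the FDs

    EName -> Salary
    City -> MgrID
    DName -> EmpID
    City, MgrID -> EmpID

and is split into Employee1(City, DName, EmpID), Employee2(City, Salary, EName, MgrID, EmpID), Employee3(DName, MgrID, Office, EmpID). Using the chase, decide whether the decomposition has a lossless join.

No

Chase test. Columns are City, Salary, DName, EName, MgrID, Office, EmpID; row i has aⱼ where attribute j ∈ Employeei, else bᵢⱼ.
Initial tableau (one row per fragment):
  row 1: a1 b12 a3 b14 b15 b16 a7
  row 2: a1 a2 b23 a4 a5 b26 a7
  row 3: b31 b32 a3 b34 a5 a6 a7
Rows 1 and 2 agree on City; apply City→MgrID and equate their MgrID entries.
No row becomes fully distinguished — the join is lossy.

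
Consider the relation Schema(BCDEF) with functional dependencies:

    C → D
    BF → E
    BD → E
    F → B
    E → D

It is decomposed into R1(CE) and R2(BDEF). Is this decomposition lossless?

No

Common attributes: R1 ∩ R2 = {E}.
Closure of {E}: E → D applies, adding D. So (E)⁺ = {DE}.
The closure contains neither all of R1 = {CE} nor all of R2 = {BDEF}, so the common attributes are not a superkey of either fragment. The join is lossy.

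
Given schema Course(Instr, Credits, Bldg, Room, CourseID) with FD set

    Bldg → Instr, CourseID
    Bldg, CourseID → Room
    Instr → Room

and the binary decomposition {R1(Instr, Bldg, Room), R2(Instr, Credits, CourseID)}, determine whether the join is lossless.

No

Common attributes: R1 ∩ R2 = {Instr}.
Closure of {Instr}: Instr → Room applies, adding Room. So (Instr)⁺ = {Instr, Room}.
The closure contains neither all of R1 = {Instr, Bldg, Room} nor all of R2 = {Instr, Credits, CourseID}, so the common attributes are not a superkey of either fragment. The join is lossy.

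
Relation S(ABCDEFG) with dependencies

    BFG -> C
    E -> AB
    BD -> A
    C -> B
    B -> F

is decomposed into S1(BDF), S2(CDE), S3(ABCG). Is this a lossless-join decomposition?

Chase test. Columns are ABCDEFG; row i has aⱼ where attribute j ∈ Si, else bᵢⱼ.
Initial tableau (one row per fragment):
  row 1: b11 a2 b13 a4 b15 a6 b17
  row 2: b21 b22 a3 a4 a5 b26 b27
  row 3: a1 a2 a3 b34 b35 b36 a7
Rows 2 and 3 agree on C; apply C→B and equate their B entries.
Rows 1 and 2 agree on B; apply B→F and equate their F entries.
Rows 1 and 3 agree on B; apply B→F and equate their F entries.
Rows 1 and 2 agree on BD; apply BD→A and equate their A entries.
No row becomes fully distinguished — the join is lossy.

No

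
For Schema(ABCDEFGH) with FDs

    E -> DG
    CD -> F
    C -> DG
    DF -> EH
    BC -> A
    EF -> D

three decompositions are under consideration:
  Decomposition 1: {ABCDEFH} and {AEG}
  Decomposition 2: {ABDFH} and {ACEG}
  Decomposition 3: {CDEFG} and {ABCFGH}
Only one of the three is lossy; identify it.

Decomposition 1: common = {AE}, closure = {ADEG} → lossless.
Decomposition 2: common = {A}, closure = {A} → lossy.
Decomposition 3: common = {CFG}, closure = {CDEFGH} → lossless.

Decomposition 2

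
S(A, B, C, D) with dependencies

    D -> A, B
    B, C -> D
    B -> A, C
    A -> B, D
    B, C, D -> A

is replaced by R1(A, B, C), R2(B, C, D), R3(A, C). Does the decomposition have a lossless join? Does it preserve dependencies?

lossless and dependency-preserving

Lossless test (chase): Rows 1 and 2 agree on B, C; apply B, C→D and equate their D entries. Rows 1 and 2 agree on B; apply B→A, C and equate their A, C entries. Rows 1 and 3 agree on A; apply A→B, D and equate their B, D entries. Row 1 is now all distinguished symbols — the join is lossless.
Dependency preservation: D → A, B; A → B, D; B, C, D → A are not contained in any single fragment, but the restricted closure of each left-hand side across the fragments still reaches the right-hand side; the remaining FDs each lie inside some fragment. All dependencies are preserved.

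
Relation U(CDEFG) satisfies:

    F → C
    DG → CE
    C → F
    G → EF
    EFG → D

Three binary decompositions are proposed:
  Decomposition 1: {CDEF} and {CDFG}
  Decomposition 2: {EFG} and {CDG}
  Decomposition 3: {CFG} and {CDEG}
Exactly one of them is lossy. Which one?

Decomposition 1: common = {CDF}, closure = {CDF} → lossy.
Decomposition 2: common = {G}, closure = {CDEFG} → lossless.
Decomposition 3: common = {CG}, closure = {CDEFG} → lossless.

Decomposition 1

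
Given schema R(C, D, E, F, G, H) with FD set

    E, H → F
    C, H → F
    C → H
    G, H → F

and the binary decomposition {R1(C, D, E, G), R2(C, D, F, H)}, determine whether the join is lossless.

Yes

Common attributes: R1 ∩ R2 = {C, D}.
Closure of {C, D}: C → H applies, adding H; C, H → F applies, adding F. So (C, D)⁺ = {C, D, F, H}.
This closure contains every attribute of R2, so R1 ∩ R2 → R2. The join is lossless.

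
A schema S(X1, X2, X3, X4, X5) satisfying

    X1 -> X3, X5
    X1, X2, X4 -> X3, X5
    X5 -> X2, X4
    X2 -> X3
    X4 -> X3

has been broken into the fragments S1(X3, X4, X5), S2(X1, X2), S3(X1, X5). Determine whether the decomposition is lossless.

Yes

Chase test. Columns are X1, X2, X3, X4, X5; row i has aⱼ where attribute j ∈ Si, else bᵢⱼ.
Initial tableau (one row per fragment):
  row 1: b11 b12 a3 a4 a5
  row 2: a1 a2 b23 b24 b25
  row 3: a1 b32 b33 b34 a5
Rows 2 and 3 agree on X1; apply X1→X3, X5 and equate their X3, X5 entries.
Rows 1 and 2 agree on X5; apply X5→X2, X4 and equate their X2, X4 entries.
Rows 1 and 3 agree on X5; apply X5→X2, X4 and equate their X2, X4 entries.
Rows 1 and 2 agree on X2; apply X2→X3 and equate their X3 entries.
Row 2 is now all distinguished symbols — the join is lossless.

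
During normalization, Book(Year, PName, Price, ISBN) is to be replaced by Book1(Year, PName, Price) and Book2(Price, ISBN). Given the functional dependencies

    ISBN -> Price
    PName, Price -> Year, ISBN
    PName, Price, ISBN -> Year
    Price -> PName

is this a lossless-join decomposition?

Common attributes: Book1 ∩ Book2 = {Price}.
Closure of {Price}: Price → PName applies, adding PName; PName, Price → Year, ISBN applies, adding Year, ISBN. So (Price)⁺ = {Year, PName, Price, ISBN}.
This closure contains every attribute of Book1, so Book1 ∩ Book2 → Book1. The join is lossless.

Yes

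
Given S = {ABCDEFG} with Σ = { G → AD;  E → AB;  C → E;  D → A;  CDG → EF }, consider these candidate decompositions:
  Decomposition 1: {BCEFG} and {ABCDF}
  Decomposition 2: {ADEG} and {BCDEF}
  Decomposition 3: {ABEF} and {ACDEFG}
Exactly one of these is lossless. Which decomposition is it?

Decomposition 1: common = {BCF}, closure = {ABCEF} → lossy.
Decomposition 2: common = {DE}, closure = {ABDE} → lossy.
Decomposition 3: common = {AEF}, closure = {ABEF} → lossless.

Decomposition 3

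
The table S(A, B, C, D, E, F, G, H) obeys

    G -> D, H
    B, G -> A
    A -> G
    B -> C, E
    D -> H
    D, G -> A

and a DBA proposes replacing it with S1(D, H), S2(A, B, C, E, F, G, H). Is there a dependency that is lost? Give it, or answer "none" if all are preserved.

Check G → D, H: no single fragment contains all of {D, G, H}, and the restricted closure of {G} across the fragments never reaches {D, H}.
B, G → A is preserved.
A → G is preserved.
B → C, E is preserved.
D → H is preserved.
D, G → A is preserved.

G -> D, H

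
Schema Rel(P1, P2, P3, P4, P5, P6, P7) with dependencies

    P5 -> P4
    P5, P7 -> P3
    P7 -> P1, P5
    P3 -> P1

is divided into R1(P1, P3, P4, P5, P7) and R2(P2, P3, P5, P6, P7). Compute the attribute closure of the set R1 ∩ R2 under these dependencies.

P1, P3, P4, P5, P7

R1 ∩ R2 = {P3, P5, P7}.
P5 → P4 applies, adding P4
P7 → P1, P5 applies, adding P1
Closure: {P1, P3, P4, P5, P7}.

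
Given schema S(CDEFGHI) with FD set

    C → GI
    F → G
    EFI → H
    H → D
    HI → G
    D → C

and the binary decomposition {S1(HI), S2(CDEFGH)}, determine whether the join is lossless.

Yes

Common attributes: S1 ∩ S2 = {H}.
Closure of {H}: H → D applies, adding D; D → C applies, adding C; C → GI applies, adding GI. So (H)⁺ = {CDGHI}.
This closure contains every attribute of S1, so S1 ∩ S2 → S1. The join is lossless.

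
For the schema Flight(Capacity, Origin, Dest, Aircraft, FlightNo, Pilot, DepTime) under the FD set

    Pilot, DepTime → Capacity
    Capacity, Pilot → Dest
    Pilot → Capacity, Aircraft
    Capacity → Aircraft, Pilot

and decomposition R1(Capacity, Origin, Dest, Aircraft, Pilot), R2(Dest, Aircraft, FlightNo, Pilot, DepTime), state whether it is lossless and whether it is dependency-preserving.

Lossless test: (Dest, Aircraft, Pilot)⁺ = {Capacity, Dest, Aircraft, Pilot}, which is a superkey of neither fragment — lossy.
Dependency preservation: Pilot, DepTime → Capacity is not contained in any single fragment, but the restricted closure of its left-hand side across the fragments still reaches the right-hand side; the remaining FDs each lie inside some fragment. All dependencies are preserved.

lossy but dependency-preserving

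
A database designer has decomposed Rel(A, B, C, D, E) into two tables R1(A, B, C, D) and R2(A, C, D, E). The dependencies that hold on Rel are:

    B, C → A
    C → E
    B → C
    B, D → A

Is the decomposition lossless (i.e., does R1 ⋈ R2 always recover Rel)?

Common attributes: R1 ∩ R2 = {A, C, D}.
Closure of {A, C, D}: C → E applies, adding E. So (A, C, D)⁺ = {A, C, D, E}.
This closure contains every attribute of R2, so R1 ∩ R2 → R2. The join is lossless.

Yes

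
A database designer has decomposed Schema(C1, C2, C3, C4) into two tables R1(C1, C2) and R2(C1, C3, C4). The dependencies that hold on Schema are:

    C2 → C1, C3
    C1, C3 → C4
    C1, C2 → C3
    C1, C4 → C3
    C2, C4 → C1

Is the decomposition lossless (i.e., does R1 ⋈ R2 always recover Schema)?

No

Common attributes: R1 ∩ R2 = {C1}.
No dependency enlarges {C1}, so (C1)⁺ = {C1}.
The closure contains neither all of R1 = {C1, C2} nor all of R2 = {C1, C3, C4}, so the common attributes are not a superkey of either fragment. The join is lossy.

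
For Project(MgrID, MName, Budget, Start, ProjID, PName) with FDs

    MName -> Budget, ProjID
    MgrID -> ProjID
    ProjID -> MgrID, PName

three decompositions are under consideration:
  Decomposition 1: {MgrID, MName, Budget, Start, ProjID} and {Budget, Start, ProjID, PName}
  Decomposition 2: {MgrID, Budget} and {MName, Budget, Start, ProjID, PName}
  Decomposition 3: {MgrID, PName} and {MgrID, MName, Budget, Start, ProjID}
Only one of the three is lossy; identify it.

Decomposition 2

Decomposition 1: common = {Budget, Start, ProjID}, closure = {MgrID, Budget, Start, ProjID, PName} → lossless.
Decomposition 2: common = {Budget}, closure = {Budget} → lossy.
Decomposition 3: common = {MgrID}, closure = {MgrID, ProjID, PName} → lossless.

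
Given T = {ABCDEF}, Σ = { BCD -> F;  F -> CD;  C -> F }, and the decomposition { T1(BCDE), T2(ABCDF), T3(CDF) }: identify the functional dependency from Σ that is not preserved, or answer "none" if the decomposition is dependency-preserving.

none

BCD → F lies within T2.
F → CD lies within T2.
C → F lies within T2.
Every dependency is enforceable on the fragments, so the decomposition is dependency-preserving.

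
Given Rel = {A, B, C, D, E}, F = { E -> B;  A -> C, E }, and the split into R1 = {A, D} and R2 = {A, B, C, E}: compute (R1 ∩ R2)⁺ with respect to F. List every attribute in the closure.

A, B, C, E

R1 ∩ R2 = {A}.
A → C, E applies, adding C, E
E → B applies, adding B
Closure: {A, B, C, E}.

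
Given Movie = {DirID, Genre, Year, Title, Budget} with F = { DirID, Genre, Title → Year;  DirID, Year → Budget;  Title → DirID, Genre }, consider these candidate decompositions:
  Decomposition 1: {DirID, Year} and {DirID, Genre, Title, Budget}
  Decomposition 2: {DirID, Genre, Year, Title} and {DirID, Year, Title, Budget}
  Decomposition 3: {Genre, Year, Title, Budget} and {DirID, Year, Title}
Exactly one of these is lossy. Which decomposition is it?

Decomposition 1: common = {DirID}, closure = {DirID} → lossy.
Decomposition 2: common = {DirID, Year, Title}, closure = {DirID, Genre, Year, Title, Budget} → lossless.
Decomposition 3: common = {Year, Title}, closure = {DirID, Genre, Year, Title, Budget} → lossless.

Decomposition 1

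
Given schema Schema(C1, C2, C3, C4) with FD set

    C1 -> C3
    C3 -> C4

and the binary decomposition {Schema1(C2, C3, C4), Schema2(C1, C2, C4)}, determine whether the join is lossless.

No

Common attributes: Schema1 ∩ Schema2 = {C2, C4}.
No dependency enlarges {C2, C4}, so (C2, C4)⁺ = {C2, C4}.
The closure contains neither all of Schema1 = {C2, C3, C4} nor all of Schema2 = {C1, C2, C4}, so the common attributes are not a superkey of either fragment. The join is lossy.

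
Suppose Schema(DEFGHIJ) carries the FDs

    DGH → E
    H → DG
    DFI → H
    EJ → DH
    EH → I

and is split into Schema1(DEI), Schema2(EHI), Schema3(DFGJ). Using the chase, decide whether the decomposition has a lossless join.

No

Chase test. Columns are DEFGHIJ; row i has aⱼ where attribute j ∈ Schemai, else bᵢⱼ.
Initial tableau (one row per fragment):
  row 1: a1 a2 b13 b14 b15 a6 b17
  row 2: b21 a2 b23 b24 a5 a6 b27
  row 3: a1 b32 a3 a4 b35 b36 a7
No row becomes fully distinguished — the join is lossy.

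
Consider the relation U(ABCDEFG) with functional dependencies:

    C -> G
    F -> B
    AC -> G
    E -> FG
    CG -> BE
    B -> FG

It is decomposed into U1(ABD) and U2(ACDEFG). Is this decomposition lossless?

No

Common attributes: U1 ∩ U2 = {AD}.
No dependency enlarges {AD}, so (AD)⁺ = {AD}.
The closure contains neither all of U1 = {ABD} nor all of U2 = {ACDEFG}, so the common attributes are not a superkey of either fragment. The join is lossy.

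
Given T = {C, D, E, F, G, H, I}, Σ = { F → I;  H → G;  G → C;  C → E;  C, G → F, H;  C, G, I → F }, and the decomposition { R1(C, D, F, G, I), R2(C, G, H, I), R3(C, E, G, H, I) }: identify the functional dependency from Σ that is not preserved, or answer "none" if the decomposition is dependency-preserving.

none

F → I lies within R1.
H → G lies within R2.
G → C lies within R1.
C → E lies within R3.
C, G → F, H: restricted closure across fragments reaches F, H.
C, G, I → F lies within R1.
Every dependency is enforceable on the fragments, so the decomposition is dependency-preserving.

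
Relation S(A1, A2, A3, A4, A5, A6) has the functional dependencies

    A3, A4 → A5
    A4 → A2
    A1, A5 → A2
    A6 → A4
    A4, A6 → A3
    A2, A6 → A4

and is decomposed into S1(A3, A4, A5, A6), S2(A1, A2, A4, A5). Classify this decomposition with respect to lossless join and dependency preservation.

Lossless test: (A4, A5)⁺ = {A2, A4, A5}, which is a superkey of neither fragment — lossy.
Dependency preservation: A2, A6 → A4 is not contained in any single fragment, but the restricted closure of its left-hand side across the fragments still reaches the right-hand side; the remaining FDs each lie inside some fragment. All dependencies are preserved.

lossy but dependency-preserving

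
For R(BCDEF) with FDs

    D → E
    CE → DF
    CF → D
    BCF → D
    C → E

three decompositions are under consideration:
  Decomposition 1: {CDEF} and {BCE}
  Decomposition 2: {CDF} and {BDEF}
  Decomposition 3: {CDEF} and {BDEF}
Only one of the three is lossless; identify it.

Decomposition 1

Decomposition 1: common = {CE}, closure = {CDEF} → lossless.
Decomposition 2: common = {DF}, closure = {DEF} → lossy.
Decomposition 3: common = {DEF}, closure = {DEF} → lossy.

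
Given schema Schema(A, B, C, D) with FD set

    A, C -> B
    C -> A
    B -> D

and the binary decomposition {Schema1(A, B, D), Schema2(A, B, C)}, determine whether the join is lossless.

Yes

Common attributes: Schema1 ∩ Schema2 = {A, B}.
Closure of {A, B}: B → D applies, adding D. So (A, B)⁺ = {A, B, D}.
This closure contains every attribute of Schema1, so Schema1 ∩ Schema2 → Schema1. The join is lossless.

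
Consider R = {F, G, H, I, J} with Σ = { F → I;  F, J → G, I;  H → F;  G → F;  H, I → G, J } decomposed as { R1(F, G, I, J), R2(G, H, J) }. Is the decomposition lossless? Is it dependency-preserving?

Lossless test: (G, J)⁺ = {F, G, I, J}, which contains all of one fragment — lossless.
Dependency preservation: H → F; H, I → G, J are not contained in any single fragment, but the restricted closure of each left-hand side across the fragments still reaches the right-hand side; the remaining FDs each lie inside some fragment. All dependencies are preserved.

lossless and dependency-preserving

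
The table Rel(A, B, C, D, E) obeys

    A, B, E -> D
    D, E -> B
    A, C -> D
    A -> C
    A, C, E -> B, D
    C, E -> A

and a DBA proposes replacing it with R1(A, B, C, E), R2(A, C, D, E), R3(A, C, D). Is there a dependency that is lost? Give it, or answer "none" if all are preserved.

D, E -> B

Check D, E → B: no single fragment contains all of {B, D, E}, and the restricted closure of {D, E} across the fragments never reaches {B}.
A, B, E → D is preserved.
A, C → D is preserved.
A → C is preserved.
A, C, E → B, D is preserved.
C, E → A is preserved.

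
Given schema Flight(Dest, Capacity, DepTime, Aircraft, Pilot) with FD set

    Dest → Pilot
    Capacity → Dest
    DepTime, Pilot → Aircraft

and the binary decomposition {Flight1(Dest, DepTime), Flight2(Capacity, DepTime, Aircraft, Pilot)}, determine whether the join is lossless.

Common attributes: Flight1 ∩ Flight2 = {DepTime}.
No dependency enlarges {DepTime}, so (DepTime)⁺ = {DepTime}.
The closure contains neither all of Flight1 = {Dest, DepTime} nor all of Flight2 = {Capacity, DepTime, Aircraft, Pilot}, so the common attributes are not a superkey of either fragment. The join is lossy.

No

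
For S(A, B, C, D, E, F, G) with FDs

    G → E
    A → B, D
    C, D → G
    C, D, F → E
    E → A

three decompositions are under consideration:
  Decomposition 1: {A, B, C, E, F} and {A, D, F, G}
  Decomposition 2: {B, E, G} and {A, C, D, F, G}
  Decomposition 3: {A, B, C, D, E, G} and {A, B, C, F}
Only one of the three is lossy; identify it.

Decomposition 1

Decomposition 1: common = {A, F}, closure = {A, B, D, F} → lossy.
Decomposition 2: common = {G}, closure = {A, B, D, E, G} → lossless.
Decomposition 3: common = {A, B, C}, closure = {A, B, C, D, E, G} → lossless.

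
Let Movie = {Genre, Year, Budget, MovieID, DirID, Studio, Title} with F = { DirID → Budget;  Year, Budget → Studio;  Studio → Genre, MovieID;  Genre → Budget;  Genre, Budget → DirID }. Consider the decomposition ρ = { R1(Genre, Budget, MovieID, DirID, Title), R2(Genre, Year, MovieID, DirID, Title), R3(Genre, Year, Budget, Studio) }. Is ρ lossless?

Chase test. Columns are Genre, Year, Budget, MovieID, DirID, Studio, Title; row i has aⱼ where attribute j ∈ Ri, else bᵢⱼ.
Initial tableau (one row per fragment):
  row 1: a1 b12 a3 a4 a5 b16 a7
  row 2: a1 a2 b23 a4 a5 b26 a7
  row 3: a1 a2 a3 b34 b35 a6 b37
Rows 1 and 2 agree on DirID; apply DirID→Budget and equate their Budget entries.
Rows 2 and 3 agree on Year, Budget; apply Year, Budget→Studio and equate their Studio entries.
Rows 2 and 3 agree on Studio; apply Studio→Genre, MovieID and equate their Genre, MovieID entries.
Rows 1 and 3 agree on Genre, Budget; apply Genre, Budget→DirID and equate their DirID entries.
Row 2 is now all distinguished symbols — the join is lossless.

Yes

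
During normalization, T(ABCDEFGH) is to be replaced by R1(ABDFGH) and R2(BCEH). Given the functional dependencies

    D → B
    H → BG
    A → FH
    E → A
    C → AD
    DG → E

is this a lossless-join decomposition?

Common attributes: R1 ∩ R2 = {BH}.
Closure of {BH}: H → BG applies, adding G. So (BH)⁺ = {BGH}.
The closure contains neither all of R1 = {ABDFGH} nor all of R2 = {BCEH}, so the common attributes are not a superkey of either fragment. The join is lossy.

No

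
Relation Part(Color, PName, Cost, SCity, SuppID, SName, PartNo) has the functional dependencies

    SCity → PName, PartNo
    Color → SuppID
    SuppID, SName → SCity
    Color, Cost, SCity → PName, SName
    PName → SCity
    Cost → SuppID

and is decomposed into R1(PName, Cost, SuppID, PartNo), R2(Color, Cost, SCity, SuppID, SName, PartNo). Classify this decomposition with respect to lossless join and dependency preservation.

Lossless test: (Cost, SuppID, PartNo)⁺ = {Cost, SuppID, PartNo}, which is a superkey of neither fragment — lossy.
Dependency preservation: the restricted closure of {SCity} across the fragments never reaches {PName, PartNo}, so SCity → PName, PartNo cannot be enforced without a join — not preserved.

lossy and not dependency-preserving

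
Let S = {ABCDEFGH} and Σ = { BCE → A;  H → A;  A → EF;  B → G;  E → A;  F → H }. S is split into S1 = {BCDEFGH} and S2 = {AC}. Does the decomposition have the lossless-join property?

Common attributes: S1 ∩ S2 = {C}.
No dependency enlarges {C}, so (C)⁺ = {C}.
The closure contains neither all of S1 = {BCDEFGH} nor all of S2 = {AC}, so the common attributes are not a superkey of either fragment. The join is lossy.

No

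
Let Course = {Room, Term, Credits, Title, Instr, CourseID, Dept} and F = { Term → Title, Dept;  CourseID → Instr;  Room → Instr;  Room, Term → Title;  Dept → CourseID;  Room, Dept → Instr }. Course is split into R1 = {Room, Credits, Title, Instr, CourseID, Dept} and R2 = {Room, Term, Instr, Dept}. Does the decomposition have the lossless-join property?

Common attributes: R1 ∩ R2 = {Room, Instr, Dept}.
Closure of {Room, Instr, Dept}: Dept → CourseID applies, adding CourseID. So (Room, Instr, Dept)⁺ = {Room, Instr, CourseID, Dept}.
The closure contains neither all of R1 = {Room, Credits, Title, Instr, CourseID, Dept} nor all of R2 = {Room, Term, Instr, Dept}, so the common attributes are not a superkey of either fragment. The join is lossy.

No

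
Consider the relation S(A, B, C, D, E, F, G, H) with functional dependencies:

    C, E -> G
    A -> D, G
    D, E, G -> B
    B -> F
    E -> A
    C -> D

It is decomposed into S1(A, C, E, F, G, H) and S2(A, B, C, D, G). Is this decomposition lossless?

Common attributes: S1 ∩ S2 = {A, C, G}.
Closure of {A, C, G}: A → D, G applies, adding D. So (A, C, G)⁺ = {A, C, D, G}.
The closure contains neither all of S1 = {A, C, E, F, G, H} nor all of S2 = {A, B, C, D, G}, so the common attributes are not a superkey of either fragment. The join is lossy.

No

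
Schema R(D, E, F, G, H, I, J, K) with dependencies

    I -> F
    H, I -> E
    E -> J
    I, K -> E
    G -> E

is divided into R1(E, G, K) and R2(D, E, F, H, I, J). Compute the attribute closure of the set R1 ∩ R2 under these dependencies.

R1 ∩ R2 = {E}.
E → J applies, adding J
Closure: {E, J}.

E, J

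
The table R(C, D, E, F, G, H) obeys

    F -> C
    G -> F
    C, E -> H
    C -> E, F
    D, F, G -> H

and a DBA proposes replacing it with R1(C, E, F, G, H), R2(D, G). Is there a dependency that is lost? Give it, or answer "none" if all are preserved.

none

F → C lies within R1.
G → F lies within R1.
C, E → H lies within R1.
C → E, F lies within R1.
D, F, G → H: restricted closure across fragments reaches H.
Every dependency is enforceable on the fragments, so the decomposition is dependency-preserving.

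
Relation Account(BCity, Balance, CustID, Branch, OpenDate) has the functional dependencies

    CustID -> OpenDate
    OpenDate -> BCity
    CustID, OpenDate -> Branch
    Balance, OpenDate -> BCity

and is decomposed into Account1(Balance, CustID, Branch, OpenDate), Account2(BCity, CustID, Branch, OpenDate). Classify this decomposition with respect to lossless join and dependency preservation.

Lossless test: (CustID, Branch, OpenDate)⁺ = {BCity, CustID, Branch, OpenDate}, which contains all of one fragment — lossless.
Dependency preservation: Balance, OpenDate → BCity is not contained in any single fragment, but the restricted closure of its left-hand side across the fragments still reaches the right-hand side; the remaining FDs each lie inside some fragment. All dependencies are preserved.

lossless and dependency-preserving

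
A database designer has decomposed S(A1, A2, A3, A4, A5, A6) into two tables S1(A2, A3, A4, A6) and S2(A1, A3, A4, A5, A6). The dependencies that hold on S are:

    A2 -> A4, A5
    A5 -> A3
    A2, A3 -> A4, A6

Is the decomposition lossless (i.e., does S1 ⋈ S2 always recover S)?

Common attributes: S1 ∩ S2 = {A3, A4, A6}.
No dependency enlarges {A3, A4, A6}, so (A3, A4, A6)⁺ = {A3, A4, A6}.
The closure contains neither all of S1 = {A2, A3, A4, A6} nor all of S2 = {A1, A3, A4, A5, A6}, so the common attributes are not a superkey of either fragment. The join is lossy.

No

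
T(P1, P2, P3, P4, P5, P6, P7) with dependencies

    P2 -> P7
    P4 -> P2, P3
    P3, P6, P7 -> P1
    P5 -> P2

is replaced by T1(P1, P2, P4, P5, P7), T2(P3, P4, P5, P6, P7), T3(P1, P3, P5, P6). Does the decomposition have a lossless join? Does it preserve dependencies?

lossless but not dependency-preserving

Lossless test (chase): Rows 1 and 2 agree on P4; apply P4→P2, P3 and equate their P2, P3 entries. Rows 1 and 3 agree on P5; apply P5→P2 and equate their P2 entries. Rows 1 and 3 agree on P2; apply P2→P7 and equate their P7 entries. Rows 2 and 3 agree on P3, P6, P7; apply P3, P6, P7→P1 and equate their P1 entries. Row 2 is now all distinguished symbols — the join is lossless.
Dependency preservation: the restricted closure of {P3, P6, P7} across the fragments never reaches {P1}, so P3, P6, P7 → P1 cannot be enforced without a join — not preserved.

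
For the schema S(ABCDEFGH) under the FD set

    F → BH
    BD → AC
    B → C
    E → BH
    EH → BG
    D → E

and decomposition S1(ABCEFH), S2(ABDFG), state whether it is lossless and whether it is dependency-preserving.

lossy and not dependency-preserving

Lossless test: (ABF)⁺ = {ABCFH}, which is a superkey of neither fragment — lossy.
Dependency preservation: the restricted closure of {EH} across the fragments never reaches {BG}, so EH → BG cannot be enforced without a join — not preserved.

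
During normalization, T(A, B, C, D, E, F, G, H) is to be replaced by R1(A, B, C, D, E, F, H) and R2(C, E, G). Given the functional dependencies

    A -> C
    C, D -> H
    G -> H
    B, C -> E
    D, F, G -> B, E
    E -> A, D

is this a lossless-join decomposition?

No

Common attributes: R1 ∩ R2 = {C, E}.
Closure of {C, E}: E → A, D applies, adding A, D; C, D → H applies, adding H. So (C, E)⁺ = {A, C, D, E, H}.
The closure contains neither all of R1 = {A, B, C, D, E, F, H} nor all of R2 = {C, E, G}, so the common attributes are not a superkey of either fragment. The join is lossy.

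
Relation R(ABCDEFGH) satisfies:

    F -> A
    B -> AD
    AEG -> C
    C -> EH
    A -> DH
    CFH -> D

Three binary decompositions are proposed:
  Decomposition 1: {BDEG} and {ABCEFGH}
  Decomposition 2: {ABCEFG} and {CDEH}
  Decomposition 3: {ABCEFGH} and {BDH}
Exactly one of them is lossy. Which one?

Decomposition 2

Decomposition 1: common = {BEG}, closure = {ABCDEGH} → lossless.
Decomposition 2: common = {CE}, closure = {CEH} → lossy.
Decomposition 3: common = {BH}, closure = {ABDH} → lossless.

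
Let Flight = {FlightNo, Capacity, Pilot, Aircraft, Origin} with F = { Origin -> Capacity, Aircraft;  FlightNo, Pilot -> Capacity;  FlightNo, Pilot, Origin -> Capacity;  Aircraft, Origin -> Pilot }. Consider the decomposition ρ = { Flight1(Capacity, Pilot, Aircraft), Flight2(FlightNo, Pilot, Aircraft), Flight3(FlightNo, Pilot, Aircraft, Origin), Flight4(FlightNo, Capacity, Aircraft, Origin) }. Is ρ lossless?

Yes

Chase test. Columns are FlightNo, Capacity, Pilot, Aircraft, Origin; row i has aⱼ where attribute j ∈ Flighti, else bᵢⱼ.
Initial tableau (one row per fragment):
  row 1: b11 a2 a3 a4 b15
  row 2: a1 b22 a3 a4 b25
  row 3: a1 b32 a3 a4 a5
  row 4: a1 a2 b43 a4 a5
Rows 3 and 4 agree on Origin; apply Origin→Capacity, Aircraft and equate their Capacity, Aircraft entries.
Rows 2 and 3 agree on FlightNo, Pilot; apply FlightNo, Pilot→Capacity and equate their Capacity entries.
Rows 3 and 4 agree on Aircraft, Origin; apply Aircraft, Origin→Pilot and equate their Pilot entries.
Row 3 is now all distinguished symbols — the join is lossless.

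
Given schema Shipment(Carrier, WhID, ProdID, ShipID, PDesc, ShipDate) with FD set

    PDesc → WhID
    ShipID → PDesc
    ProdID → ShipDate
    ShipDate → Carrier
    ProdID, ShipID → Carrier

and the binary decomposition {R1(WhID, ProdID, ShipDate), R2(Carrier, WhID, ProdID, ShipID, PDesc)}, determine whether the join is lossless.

Yes

Common attributes: R1 ∩ R2 = {WhID, ProdID}.
Closure of {WhID, ProdID}: ProdID → ShipDate applies, adding ShipDate; ShipDate → Carrier applies, adding Carrier. So (WhID, ProdID)⁺ = {Carrier, WhID, ProdID, ShipDate}.
This closure contains every attribute of R1, so R1 ∩ R2 → R1. The join is lossless.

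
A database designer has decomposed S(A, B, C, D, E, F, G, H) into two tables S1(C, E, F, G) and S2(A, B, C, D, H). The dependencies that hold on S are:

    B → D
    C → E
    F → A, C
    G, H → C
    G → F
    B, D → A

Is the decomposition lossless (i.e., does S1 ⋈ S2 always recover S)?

Common attributes: S1 ∩ S2 = {C}.
Closure of {C}: C → E applies, adding E. So (C)⁺ = {C, E}.
The closure contains neither all of S1 = {C, E, F, G} nor all of S2 = {A, B, C, D, H}, so the common attributes are not a superkey of either fragment. The join is lossy.

No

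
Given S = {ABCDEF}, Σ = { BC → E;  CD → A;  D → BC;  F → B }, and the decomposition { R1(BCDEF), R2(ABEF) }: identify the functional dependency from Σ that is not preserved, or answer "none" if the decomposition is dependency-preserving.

CD → A

Check CD → A: no single fragment contains all of {ACD}, and the restricted closure of {CD} across the fragments never reaches {A}.
BC → E is preserved.
D → BC is preserved.
F → B is preserved.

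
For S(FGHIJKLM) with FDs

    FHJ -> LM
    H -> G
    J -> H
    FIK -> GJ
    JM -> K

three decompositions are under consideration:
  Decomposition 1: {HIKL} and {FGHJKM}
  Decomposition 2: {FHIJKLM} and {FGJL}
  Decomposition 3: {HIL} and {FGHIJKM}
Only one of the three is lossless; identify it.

Decomposition 1: common = {HK}, closure = {GHK} → lossy.
Decomposition 2: common = {FJL}, closure = {FGHJKLM} → lossless.
Decomposition 3: common = {HI}, closure = {GHI} → lossy.

Decomposition 2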